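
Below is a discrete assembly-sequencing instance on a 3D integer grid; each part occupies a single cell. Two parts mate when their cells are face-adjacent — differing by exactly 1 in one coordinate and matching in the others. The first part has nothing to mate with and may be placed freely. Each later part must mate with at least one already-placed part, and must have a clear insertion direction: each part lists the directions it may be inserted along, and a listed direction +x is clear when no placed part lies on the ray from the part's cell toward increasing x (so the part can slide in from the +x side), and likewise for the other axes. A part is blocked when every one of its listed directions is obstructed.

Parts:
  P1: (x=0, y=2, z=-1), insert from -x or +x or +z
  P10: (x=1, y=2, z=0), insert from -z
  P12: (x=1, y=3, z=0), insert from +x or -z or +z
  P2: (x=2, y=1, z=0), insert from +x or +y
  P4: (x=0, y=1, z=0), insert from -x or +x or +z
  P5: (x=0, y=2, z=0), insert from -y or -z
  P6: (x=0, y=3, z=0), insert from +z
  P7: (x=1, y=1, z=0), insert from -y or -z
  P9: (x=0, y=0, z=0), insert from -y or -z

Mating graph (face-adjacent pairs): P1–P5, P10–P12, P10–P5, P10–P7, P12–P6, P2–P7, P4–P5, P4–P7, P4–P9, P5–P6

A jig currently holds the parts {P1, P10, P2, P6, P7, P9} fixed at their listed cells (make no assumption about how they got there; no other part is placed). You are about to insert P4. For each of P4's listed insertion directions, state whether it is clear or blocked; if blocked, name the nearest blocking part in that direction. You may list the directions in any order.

+x: blocked by P7; +z: clear; -x: clear

-x: ray from P4(0, 1, 0) has no placed part ⇒ clear
+x: nearest on ray is P7@(1, 1, 0) ⇒ blocked
+z: ray from P4(0, 1, 0) has no placed part ⇒ clear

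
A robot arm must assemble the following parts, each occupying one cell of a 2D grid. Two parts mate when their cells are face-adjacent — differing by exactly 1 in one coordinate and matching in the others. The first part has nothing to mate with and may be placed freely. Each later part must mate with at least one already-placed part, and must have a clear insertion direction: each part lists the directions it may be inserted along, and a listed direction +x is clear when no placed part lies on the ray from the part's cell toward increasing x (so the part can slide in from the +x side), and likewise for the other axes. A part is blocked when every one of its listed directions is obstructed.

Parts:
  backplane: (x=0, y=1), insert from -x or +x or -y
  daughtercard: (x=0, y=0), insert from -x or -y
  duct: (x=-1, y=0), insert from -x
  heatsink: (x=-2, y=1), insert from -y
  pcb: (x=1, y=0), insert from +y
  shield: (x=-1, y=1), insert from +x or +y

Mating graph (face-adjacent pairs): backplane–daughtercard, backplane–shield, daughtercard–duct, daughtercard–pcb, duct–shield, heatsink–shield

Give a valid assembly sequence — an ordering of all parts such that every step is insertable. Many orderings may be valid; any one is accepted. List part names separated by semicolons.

backplane; daughtercard; pcb; duct; shield; heatsink

1. backplane@(0, 1) [-x clear] — {backplane}
2. daughtercard@(0, 0) [-x clear] — {backplane, daughtercard}
3. pcb@(1, 0) [+y clear] — {backplane, daughtercard, pcb}
4. duct@(-1, 0) [-x clear] — {backplane, daughtercard, duct, pcb}
5. shield@(-1, 1) [+y clear] — {backplane, daughtercard, duct, pcb, shield}
6. heatsink@(-2, 1) [-y clear] — {backplane, daughtercard, duct, heatsink, pcb, shield}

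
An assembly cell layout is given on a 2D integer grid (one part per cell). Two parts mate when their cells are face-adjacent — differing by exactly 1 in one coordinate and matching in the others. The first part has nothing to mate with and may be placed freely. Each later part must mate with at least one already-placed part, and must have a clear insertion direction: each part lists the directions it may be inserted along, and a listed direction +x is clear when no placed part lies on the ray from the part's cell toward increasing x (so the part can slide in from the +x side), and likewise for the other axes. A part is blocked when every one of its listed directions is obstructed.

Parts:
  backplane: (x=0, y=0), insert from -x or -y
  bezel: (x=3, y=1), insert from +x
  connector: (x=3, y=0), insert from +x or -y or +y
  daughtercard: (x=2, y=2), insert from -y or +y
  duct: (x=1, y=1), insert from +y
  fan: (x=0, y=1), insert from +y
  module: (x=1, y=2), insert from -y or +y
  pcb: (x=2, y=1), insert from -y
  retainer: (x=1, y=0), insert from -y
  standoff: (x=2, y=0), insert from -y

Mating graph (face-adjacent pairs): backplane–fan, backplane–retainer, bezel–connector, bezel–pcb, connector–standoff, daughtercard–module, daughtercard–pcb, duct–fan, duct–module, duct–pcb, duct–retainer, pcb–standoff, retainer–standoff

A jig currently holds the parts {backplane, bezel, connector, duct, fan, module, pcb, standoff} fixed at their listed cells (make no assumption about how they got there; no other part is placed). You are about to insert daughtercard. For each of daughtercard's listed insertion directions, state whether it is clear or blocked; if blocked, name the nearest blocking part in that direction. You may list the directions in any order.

+y: clear; -y: blocked by pcb

-y: nearest on ray is pcb@(2, 1) ⇒ blocked
+y: ray from daughtercard(2, 2) has no placed part ⇒ clear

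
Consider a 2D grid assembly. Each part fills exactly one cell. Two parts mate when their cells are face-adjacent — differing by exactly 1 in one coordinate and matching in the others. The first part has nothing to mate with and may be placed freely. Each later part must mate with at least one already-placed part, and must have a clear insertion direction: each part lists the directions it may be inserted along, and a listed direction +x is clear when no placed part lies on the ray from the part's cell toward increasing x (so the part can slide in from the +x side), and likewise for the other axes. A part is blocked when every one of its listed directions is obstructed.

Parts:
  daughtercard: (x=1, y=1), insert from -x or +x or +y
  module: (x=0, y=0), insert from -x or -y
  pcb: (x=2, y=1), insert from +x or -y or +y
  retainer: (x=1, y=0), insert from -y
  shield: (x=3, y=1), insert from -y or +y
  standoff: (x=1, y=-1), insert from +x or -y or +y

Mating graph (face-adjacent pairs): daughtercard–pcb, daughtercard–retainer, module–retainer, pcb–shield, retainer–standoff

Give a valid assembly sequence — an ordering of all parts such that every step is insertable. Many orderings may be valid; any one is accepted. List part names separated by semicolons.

daughtercard; retainer; standoff; module; pcb; shield

1. daughtercard@(1, 1) [-x clear] — {daughtercard}
2. retainer@(1, 0) [-y clear] — {daughtercard, retainer}
3. standoff@(1, -1) [+x clear] — {daughtercard, retainer, standoff}
4. module@(0, 0) [-x clear] — {daughtercard, module, retainer, standoff}
5. pcb@(2, 1) [+x clear] — {daughtercard, module, pcb, retainer, standoff}
6. shield@(3, 1) [-y clear] — {daughtercard, module, pcb, retainer, shield, standoff}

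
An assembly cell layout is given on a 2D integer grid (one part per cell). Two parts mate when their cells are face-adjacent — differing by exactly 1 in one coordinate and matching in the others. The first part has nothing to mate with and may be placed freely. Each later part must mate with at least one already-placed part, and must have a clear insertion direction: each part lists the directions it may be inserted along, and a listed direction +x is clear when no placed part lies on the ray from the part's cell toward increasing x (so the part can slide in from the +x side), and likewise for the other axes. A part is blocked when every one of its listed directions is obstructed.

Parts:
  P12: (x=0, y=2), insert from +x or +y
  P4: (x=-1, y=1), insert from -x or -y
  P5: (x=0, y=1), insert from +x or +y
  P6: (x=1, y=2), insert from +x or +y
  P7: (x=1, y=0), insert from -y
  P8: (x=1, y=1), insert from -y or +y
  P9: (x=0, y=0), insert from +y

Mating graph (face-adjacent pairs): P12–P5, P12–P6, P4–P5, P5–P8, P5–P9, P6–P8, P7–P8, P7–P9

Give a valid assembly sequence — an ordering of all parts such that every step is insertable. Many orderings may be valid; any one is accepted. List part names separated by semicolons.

P9; P7; P8; P6; P5; P4; P12

1. P9@(0, 0) [+y clear] — {P9}
2. P7@(1, 0) [-y clear] — {P7, P9}
3. P8@(1, 1) [+y clear] — {P7, P8, P9}
4. P6@(1, 2) [+x clear] — {P6, P7, P8, P9}
5. P5@(0, 1) [+y clear] — {P5, P6, P7, P8, P9}
6. P4@(-1, 1) [-x clear] — {P4, P5, P6, P7, P8, P9}
7. P12@(0, 2) [+y clear] — {P12, P4, P5, P6, P7, P8, P9}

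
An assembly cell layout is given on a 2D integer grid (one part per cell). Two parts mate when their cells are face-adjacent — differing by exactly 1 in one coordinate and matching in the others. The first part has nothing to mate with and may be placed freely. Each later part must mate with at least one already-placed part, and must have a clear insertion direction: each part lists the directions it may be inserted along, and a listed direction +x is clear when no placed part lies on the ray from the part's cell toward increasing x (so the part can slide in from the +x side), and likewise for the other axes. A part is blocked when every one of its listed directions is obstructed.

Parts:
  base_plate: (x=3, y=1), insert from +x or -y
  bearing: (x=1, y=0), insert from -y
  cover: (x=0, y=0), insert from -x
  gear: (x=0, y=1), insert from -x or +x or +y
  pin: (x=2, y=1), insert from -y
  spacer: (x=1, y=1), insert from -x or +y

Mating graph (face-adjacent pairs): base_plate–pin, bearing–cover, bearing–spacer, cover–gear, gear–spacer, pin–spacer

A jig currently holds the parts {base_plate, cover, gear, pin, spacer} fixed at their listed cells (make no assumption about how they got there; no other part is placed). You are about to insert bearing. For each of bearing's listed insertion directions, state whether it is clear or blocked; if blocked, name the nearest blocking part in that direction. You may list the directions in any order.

-y: ray from bearing(1, 0) has no placed part ⇒ clear

-y: clear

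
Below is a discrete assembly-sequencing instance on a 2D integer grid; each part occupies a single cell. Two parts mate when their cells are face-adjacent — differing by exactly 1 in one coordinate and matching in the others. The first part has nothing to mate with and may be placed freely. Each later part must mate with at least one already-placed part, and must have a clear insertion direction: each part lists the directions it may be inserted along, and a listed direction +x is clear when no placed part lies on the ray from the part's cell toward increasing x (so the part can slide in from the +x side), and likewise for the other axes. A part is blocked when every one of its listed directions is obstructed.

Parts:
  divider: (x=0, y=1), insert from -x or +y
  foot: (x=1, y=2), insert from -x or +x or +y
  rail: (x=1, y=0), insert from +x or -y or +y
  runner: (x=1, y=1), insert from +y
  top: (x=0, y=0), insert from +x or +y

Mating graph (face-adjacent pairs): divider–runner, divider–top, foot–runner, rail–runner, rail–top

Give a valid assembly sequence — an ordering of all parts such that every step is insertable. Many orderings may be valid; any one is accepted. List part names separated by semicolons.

top; divider; runner; foot; rail

1. top@(0, 0) [+x clear] — {top}
2. divider@(0, 1) [-x clear] — {divider, top}
3. runner@(1, 1) [+y clear] — {divider, runner, top}
4. foot@(1, 2) [-x clear] — {divider, foot, runner, top}
5. rail@(1, 0) [+x clear] — {divider, foot, rail, runner, top}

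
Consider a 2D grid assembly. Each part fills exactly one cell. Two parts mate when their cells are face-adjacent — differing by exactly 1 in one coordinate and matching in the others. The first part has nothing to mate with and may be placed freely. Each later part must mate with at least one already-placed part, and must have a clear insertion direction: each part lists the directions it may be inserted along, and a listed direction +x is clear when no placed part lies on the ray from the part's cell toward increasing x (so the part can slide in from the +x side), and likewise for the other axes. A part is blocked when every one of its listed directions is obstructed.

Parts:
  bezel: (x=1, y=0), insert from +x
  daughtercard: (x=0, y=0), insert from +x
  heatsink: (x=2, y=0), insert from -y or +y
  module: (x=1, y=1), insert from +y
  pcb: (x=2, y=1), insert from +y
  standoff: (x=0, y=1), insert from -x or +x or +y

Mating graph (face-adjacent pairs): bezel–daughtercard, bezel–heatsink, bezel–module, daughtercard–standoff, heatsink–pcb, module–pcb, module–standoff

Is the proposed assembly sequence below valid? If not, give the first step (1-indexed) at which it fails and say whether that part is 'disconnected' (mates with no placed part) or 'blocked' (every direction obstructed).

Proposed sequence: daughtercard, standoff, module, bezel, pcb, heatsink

1. daughtercard@(0, 0) [+x clear] — {daughtercard}
2. standoff@(0, 1) [-x clear] — {daughtercard, standoff}
3. module@(1, 1) [+y clear] — {daughtercard, module, standoff}
4. bezel@(1, 0) [+x clear] — {bezel, daughtercard, module, standoff}
5. pcb@(2, 1) [+y clear] — {bezel, daughtercard, module, pcb, standoff}
6. heatsink@(2, 0) [-y clear] — {bezel, daughtercard, heatsink, module, pcb, standoff}

Valid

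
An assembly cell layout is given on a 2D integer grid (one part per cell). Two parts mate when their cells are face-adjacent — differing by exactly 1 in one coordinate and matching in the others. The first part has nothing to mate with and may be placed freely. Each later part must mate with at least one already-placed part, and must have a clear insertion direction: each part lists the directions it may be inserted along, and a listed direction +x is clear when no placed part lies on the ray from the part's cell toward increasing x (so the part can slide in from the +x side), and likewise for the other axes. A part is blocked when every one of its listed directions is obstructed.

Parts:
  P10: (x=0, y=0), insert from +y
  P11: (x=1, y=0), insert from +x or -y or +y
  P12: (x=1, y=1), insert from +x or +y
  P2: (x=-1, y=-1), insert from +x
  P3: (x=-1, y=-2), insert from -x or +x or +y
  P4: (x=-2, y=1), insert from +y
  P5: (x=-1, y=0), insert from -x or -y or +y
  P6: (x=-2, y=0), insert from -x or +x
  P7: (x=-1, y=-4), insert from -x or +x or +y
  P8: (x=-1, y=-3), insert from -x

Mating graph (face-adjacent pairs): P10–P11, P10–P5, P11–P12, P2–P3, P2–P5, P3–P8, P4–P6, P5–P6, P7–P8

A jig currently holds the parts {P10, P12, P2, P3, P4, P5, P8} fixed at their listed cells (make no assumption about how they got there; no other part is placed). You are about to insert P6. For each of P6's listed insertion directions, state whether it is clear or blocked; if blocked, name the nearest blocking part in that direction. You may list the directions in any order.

-x: ray from P6(-2, 0) has no placed part ⇒ clear
+x: nearest on ray is P5@(-1, 0) ⇒ blocked

+x: blocked by P5; -x: clear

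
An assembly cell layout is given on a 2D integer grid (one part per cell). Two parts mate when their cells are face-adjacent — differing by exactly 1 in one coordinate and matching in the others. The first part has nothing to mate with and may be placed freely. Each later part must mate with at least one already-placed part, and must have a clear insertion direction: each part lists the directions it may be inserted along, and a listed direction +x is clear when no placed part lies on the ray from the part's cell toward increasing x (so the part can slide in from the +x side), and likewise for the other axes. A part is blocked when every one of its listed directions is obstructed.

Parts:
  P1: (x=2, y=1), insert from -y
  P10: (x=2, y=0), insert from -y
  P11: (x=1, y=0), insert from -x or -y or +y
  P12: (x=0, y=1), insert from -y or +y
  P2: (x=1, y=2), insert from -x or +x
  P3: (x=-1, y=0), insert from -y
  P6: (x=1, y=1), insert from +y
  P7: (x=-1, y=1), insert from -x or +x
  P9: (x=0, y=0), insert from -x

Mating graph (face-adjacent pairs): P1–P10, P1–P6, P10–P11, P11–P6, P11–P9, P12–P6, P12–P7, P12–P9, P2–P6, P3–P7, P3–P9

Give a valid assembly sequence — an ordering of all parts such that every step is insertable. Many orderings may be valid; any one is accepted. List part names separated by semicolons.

P6; P2; P1; P10; P11; P9; P3; P7; P12

1. P6@(1, 1) [+y clear] — {P6}
2. P2@(1, 2) [-x clear] — {P2, P6}
3. P1@(2, 1) [-y clear] — {P1, P2, P6}
4. P10@(2, 0) [-y clear] — {P1, P10, P2, P6}
5. P11@(1, 0) [-x clear] — {P1, P10, P11, P2, P6}
6. P9@(0, 0) [-x clear] — {P1, P10, P11, P2, P6, P9}
7. P3@(-1, 0) [-y clear] — {P1, P10, P11, P2, P3, P6, P9}
8. P7@(-1, 1) [-x clear] — {P1, P10, P11, P2, P3, P6, P7, P9}
9. P12@(0, 1) [+y clear] — {P1, P10, P11, P12, P2, P3, P6, P7, P9}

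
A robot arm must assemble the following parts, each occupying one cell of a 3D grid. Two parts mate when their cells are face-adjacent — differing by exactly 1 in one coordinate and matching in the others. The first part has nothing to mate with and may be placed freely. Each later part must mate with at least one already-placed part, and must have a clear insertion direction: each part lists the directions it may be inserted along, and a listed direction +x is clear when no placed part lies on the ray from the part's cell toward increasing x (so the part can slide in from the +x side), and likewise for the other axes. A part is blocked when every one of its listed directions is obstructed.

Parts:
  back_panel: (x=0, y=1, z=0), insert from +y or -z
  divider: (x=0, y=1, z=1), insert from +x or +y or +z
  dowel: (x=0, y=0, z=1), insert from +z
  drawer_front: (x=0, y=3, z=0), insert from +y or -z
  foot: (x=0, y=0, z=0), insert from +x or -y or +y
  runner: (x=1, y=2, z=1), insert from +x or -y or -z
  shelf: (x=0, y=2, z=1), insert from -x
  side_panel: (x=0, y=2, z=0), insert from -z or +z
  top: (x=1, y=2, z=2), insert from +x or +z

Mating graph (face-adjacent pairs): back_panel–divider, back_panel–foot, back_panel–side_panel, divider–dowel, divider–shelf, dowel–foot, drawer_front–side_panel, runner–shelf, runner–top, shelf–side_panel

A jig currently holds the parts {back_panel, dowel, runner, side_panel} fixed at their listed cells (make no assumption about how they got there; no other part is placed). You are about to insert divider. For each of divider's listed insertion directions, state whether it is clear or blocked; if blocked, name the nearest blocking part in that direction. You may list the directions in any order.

+x: clear; +y: clear; +z: clear

+x: ray from divider(0, 1, 1) has no placed part ⇒ clear
+y: ray from divider(0, 1, 1) has no placed part ⇒ clear
+z: ray from divider(0, 1, 1) has no placed part ⇒ clear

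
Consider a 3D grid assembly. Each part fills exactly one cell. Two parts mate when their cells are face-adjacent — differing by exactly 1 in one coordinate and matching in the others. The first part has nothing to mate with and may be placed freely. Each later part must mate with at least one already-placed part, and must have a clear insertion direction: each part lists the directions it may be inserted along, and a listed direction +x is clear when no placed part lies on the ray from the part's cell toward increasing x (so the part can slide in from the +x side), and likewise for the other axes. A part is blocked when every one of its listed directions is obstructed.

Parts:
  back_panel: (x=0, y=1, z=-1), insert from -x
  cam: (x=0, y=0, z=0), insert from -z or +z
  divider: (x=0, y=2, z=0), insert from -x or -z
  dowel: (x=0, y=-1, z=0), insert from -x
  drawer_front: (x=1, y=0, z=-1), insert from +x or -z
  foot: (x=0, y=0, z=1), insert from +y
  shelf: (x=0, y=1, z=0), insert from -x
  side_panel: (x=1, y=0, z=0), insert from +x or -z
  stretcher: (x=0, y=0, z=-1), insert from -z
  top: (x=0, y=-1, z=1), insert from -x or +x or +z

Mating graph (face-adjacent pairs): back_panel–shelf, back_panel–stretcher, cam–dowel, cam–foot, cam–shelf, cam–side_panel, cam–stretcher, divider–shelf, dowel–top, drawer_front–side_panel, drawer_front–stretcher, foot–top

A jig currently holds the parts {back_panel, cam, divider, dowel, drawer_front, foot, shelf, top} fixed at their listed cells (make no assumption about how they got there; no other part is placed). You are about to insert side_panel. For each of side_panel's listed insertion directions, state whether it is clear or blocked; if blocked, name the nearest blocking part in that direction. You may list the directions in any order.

+x: ray from side_panel(1, 0, 0) has no placed part ⇒ clear
-z: nearest on ray is drawer_front@(1, 0, -1) ⇒ blocked

+x: clear; -z: blocked by drawer_front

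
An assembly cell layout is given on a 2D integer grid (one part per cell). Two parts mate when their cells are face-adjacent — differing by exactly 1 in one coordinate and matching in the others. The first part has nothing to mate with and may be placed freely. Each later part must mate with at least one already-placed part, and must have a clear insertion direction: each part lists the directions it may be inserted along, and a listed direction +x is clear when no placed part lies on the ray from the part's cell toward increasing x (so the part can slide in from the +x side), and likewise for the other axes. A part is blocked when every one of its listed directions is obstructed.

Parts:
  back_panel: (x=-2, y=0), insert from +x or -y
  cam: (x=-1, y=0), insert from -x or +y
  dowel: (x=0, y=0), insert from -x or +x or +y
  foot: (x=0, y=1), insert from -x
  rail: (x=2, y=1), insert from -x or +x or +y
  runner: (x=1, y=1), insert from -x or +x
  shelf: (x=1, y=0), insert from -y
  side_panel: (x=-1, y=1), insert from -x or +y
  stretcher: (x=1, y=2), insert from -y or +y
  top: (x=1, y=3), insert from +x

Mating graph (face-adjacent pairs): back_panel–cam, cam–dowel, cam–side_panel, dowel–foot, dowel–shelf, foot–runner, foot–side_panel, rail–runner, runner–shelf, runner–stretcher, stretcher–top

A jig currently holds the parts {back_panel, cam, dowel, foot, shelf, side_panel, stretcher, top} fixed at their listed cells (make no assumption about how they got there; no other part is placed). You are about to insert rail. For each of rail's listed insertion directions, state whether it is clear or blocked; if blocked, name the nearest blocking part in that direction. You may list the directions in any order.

-x: nearest on ray is foot@(0, 1) ⇒ blocked
+x: ray from rail(2, 1) has no placed part ⇒ clear
+y: ray from rail(2, 1) has no placed part ⇒ clear

+x: clear; +y: clear; -x: blocked by foot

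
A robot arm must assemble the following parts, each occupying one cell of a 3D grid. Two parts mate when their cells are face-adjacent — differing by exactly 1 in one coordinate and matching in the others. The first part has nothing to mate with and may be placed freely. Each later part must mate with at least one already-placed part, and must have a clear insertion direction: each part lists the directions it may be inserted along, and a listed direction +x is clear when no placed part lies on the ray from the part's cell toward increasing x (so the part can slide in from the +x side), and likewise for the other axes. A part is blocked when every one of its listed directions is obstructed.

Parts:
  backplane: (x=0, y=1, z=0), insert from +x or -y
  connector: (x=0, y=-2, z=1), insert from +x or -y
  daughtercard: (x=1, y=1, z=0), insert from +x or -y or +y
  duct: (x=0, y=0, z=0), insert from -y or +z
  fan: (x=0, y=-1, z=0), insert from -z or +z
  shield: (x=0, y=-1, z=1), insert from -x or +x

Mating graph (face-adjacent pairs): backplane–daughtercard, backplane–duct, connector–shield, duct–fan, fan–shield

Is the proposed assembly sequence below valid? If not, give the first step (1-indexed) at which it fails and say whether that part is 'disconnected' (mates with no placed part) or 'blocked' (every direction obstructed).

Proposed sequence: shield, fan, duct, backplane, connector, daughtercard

Valid

1. shield@(0, -1, 1) [-x clear] — {shield}
2. fan@(0, -1, 0) [-z clear] — {fan, shield}
3. duct@(0, 0, 0) [+z clear] — {duct, fan, shield}
4. backplane@(0, 1, 0) [+x clear] — {backplane, duct, fan, shield}
5. connector@(0, -2, 1) [+x clear] — {backplane, connector, duct, fan, shield}
6. daughtercard@(1, 1, 0) [+x clear] — {backplane, connector, daughtercard, duct, fan, shield}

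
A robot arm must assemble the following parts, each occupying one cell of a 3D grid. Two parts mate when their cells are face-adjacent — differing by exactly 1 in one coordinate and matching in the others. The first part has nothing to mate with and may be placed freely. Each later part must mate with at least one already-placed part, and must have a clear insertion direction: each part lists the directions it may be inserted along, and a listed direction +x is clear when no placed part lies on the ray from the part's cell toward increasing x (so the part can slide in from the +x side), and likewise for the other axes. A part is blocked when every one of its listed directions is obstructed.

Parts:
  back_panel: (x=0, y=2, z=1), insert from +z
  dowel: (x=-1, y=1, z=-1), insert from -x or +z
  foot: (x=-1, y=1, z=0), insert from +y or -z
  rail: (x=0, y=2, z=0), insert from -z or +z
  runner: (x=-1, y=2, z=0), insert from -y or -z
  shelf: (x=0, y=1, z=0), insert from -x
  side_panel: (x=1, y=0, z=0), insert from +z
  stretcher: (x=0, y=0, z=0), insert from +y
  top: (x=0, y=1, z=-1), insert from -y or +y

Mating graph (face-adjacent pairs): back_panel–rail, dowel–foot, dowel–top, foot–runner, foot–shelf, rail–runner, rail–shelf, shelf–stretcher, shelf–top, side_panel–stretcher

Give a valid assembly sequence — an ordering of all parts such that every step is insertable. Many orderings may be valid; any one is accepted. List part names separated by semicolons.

1. stretcher@(0, 0, 0) [+y clear] — {stretcher}
2. side_panel@(1, 0, 0) [+z clear] — {side_panel, stretcher}
3. shelf@(0, 1, 0) [-x clear] — {shelf, side_panel, stretcher}
4. rail@(0, 2, 0) [-z clear] — {rail, shelf, side_panel, stretcher}
5. back_panel@(0, 2, 1) [+z clear] — {back_panel, rail, shelf, side_panel, stretcher}
6. runner@(-1, 2, 0) [-y clear] — {back_panel, rail, runner, shelf, side_panel, stretcher}
7. foot@(-1, 1, 0) [-z clear] — {back_panel, foot, rail, runner, shelf, side_panel, stretcher}
8. dowel@(-1, 1, -1) [-x clear] — {back_panel, dowel, foot, rail, runner, shelf, side_panel, stretcher}
9. top@(0, 1, -1) [-y clear] — {back_panel, dowel, foot, rail, runner, shelf, side_panel, stretcher, top}

stretcher; side_panel; shelf; rail; back_panel; runner; foot; dowel; top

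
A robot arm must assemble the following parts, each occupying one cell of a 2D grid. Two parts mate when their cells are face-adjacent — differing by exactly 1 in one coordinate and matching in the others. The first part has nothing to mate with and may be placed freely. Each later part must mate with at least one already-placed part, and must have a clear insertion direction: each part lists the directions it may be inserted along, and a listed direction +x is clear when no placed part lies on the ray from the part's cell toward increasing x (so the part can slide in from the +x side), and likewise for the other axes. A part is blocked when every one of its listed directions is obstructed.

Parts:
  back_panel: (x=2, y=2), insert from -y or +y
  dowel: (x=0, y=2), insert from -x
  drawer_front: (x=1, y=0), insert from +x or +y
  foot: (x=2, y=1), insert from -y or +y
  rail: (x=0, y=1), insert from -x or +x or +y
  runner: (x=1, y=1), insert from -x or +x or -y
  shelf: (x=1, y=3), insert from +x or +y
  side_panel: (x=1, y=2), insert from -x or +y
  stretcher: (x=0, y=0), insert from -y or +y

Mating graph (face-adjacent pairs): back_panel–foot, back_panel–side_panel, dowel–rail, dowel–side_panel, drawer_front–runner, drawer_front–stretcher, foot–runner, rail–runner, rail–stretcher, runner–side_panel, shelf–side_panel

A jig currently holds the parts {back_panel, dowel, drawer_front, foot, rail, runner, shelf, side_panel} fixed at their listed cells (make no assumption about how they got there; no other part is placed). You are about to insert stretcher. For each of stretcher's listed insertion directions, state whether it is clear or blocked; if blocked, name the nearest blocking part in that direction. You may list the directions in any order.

-y: ray from stretcher(0, 0) has no placed part ⇒ clear
+y: nearest on ray is rail@(0, 1) ⇒ blocked

+y: blocked by rail; -y: clear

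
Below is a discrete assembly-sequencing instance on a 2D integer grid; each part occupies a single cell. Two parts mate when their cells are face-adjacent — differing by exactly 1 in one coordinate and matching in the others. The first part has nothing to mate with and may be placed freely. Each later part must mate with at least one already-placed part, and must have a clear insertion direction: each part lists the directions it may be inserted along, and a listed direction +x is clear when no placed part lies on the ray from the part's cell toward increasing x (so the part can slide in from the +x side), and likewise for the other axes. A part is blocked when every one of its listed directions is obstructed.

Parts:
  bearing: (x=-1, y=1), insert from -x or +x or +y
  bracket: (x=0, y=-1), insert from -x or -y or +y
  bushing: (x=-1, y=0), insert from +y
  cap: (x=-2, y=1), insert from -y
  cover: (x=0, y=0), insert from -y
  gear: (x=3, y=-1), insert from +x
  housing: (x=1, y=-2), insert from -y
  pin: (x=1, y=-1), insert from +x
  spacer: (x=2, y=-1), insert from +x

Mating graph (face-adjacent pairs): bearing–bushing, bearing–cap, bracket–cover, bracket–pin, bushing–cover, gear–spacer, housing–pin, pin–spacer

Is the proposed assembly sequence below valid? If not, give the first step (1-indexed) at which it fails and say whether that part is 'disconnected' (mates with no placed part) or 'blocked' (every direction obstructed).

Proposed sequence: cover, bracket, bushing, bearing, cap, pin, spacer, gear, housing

1. cover@(0, 0) [-y clear] — {cover}
2. bracket@(0, -1) [-x clear] — {bracket, cover}
3. bushing@(-1, 0) [+y clear] — {bracket, bushing, cover}
4. bearing@(-1, 1) [-x clear] — {bearing, bracket, bushing, cover}
5. cap@(-2, 1) [-y clear] — {bearing, bracket, bushing, cap, cover}
6. pin@(1, -1) [+x clear] — {bearing, bracket, bushing, cap, cover, pin}
7. spacer@(2, -1) [+x clear] — {bearing, bracket, bushing, cap, cover, pin, spacer}
8. gear@(3, -1) [+x clear] — {bearing, bracket, bushing, cap, cover, gear, pin, spacer}
9. housing@(1, -2) [-y clear] — {bearing, bracket, bushing, cap, cover, gear, housing, pin, spacer}

Valid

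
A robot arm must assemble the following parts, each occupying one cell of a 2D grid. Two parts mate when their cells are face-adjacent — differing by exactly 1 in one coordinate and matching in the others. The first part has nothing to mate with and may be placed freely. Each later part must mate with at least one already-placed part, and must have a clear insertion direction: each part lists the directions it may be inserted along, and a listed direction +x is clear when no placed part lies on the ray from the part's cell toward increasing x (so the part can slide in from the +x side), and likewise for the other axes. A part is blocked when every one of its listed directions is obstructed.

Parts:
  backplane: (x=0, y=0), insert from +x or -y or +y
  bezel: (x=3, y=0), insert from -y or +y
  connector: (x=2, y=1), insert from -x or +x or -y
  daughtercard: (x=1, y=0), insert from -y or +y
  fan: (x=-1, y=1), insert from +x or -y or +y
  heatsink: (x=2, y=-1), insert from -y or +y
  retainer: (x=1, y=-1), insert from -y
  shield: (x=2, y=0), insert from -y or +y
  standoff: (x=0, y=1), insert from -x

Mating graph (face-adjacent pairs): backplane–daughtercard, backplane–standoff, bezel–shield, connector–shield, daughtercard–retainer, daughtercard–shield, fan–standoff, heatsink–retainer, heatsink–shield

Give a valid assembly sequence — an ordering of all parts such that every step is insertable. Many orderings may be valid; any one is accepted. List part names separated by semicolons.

1. daughtercard@(1, 0) [-y clear] — {daughtercard}
2. backplane@(0, 0) [-y clear] — {backplane, daughtercard}
3. standoff@(0, 1) [-x clear] — {backplane, daughtercard, standoff}
4. fan@(-1, 1) [-y clear] — {backplane, daughtercard, fan, standoff}
5. retainer@(1, -1) [-y clear] — {backplane, daughtercard, fan, retainer, standoff}
6. heatsink@(2, -1) [-y clear] — {backplane, daughtercard, fan, heatsink, retainer, standoff}
7. shield@(2, 0) [+y clear] — {backplane, daughtercard, fan, heatsink, retainer, shield, standoff}
8. connector@(2, 1) [+x clear] — {backplane, connector, daughtercard, fan, heatsink, retainer, shield, standoff}
9. bezel@(3, 0) [-y clear] — {backplane, bezel, connector, daughtercard, fan, heatsink, retainer, shield, standoff}

daughtercard; backplane; standoff; fan; retainer; heatsink; shield; connector; bezel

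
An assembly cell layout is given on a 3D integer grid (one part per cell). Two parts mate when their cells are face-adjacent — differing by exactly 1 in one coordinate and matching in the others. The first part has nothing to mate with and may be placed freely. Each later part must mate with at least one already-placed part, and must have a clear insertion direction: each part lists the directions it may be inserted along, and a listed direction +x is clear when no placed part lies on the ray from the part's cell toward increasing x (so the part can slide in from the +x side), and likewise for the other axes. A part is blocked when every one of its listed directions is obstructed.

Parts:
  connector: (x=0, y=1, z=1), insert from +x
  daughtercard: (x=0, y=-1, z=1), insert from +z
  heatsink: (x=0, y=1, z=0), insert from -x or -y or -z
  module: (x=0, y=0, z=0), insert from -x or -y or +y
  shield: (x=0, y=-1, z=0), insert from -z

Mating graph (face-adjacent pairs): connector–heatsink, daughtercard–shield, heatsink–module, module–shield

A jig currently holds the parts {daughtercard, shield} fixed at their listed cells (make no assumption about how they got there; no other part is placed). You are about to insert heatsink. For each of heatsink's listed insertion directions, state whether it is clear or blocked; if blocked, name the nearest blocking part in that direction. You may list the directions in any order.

-x: clear; -y: blocked by shield; -z: clear

-x: ray from heatsink(0, 1, 0) has no placed part ⇒ clear
-y: nearest on ray is shield@(0, -1, 0) ⇒ blocked
-z: ray from heatsink(0, 1, 0) has no placed part ⇒ clear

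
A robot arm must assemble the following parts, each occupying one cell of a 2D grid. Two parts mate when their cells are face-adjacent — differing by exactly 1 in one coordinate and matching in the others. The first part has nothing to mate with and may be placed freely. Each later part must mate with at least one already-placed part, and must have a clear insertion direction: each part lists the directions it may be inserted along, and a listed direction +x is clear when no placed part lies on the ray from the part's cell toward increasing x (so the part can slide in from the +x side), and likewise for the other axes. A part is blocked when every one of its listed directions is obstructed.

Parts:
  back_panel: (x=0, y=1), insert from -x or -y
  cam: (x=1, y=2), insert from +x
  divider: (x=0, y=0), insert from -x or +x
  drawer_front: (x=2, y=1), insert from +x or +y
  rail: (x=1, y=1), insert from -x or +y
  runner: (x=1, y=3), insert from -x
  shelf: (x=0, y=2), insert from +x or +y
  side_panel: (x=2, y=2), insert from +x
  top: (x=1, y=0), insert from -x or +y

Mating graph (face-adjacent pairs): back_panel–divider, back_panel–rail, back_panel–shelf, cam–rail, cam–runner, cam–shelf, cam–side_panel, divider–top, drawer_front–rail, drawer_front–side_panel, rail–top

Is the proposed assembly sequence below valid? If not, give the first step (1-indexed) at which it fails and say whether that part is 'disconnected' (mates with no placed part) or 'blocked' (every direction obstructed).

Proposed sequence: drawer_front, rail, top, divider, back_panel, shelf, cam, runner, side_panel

Valid

1. drawer_front@(2, 1) [+x clear] — {drawer_front}
2. rail@(1, 1) [-x clear] — {drawer_front, rail}
3. top@(1, 0) [-x clear] — {drawer_front, rail, top}
4. divider@(0, 0) [-x clear] — {divider, drawer_front, rail, top}
5. back_panel@(0, 1) [-x clear] — {back_panel, divider, drawer_front, rail, top}
6. shelf@(0, 2) [+x clear] — {back_panel, divider, drawer_front, rail, shelf, top}
7. cam@(1, 2) [+x clear] — {back_panel, cam, divider, drawer_front, rail, shelf, top}
8. runner@(1, 3) [-x clear] — {back_panel, cam, divider, drawer_front, rail, runner, shelf, top}
9. side_panel@(2, 2) [+x clear] — {back_panel, cam, divider, drawer_front, rail, runner, shelf, side_panel, top}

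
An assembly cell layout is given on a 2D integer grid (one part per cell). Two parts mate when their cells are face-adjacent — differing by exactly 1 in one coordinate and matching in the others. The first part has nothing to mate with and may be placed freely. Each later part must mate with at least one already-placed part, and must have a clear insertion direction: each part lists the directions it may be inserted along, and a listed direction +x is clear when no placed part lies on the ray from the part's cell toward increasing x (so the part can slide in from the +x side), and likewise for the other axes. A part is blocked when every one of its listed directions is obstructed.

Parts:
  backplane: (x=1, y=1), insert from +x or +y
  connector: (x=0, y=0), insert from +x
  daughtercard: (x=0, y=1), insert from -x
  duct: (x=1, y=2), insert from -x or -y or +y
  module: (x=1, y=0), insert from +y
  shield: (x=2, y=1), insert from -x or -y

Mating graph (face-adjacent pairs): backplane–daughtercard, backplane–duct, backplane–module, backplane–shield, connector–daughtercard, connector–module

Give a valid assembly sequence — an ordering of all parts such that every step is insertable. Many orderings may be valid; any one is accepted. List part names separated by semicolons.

1. daughtercard@(0, 1) [-x clear] — {daughtercard}
2. connector@(0, 0) [+x clear] — {connector, daughtercard}
3. module@(1, 0) [+y clear] — {connector, daughtercard, module}
4. backplane@(1, 1) [+x clear] — {backplane, connector, daughtercard, module}
5. duct@(1, 2) [-x clear] — {backplane, connector, daughtercard, duct, module}
6. shield@(2, 1) [-y clear] — {backplane, connector, daughtercard, duct, module, shield}

daughtercard; connector; module; backplane; duct; shield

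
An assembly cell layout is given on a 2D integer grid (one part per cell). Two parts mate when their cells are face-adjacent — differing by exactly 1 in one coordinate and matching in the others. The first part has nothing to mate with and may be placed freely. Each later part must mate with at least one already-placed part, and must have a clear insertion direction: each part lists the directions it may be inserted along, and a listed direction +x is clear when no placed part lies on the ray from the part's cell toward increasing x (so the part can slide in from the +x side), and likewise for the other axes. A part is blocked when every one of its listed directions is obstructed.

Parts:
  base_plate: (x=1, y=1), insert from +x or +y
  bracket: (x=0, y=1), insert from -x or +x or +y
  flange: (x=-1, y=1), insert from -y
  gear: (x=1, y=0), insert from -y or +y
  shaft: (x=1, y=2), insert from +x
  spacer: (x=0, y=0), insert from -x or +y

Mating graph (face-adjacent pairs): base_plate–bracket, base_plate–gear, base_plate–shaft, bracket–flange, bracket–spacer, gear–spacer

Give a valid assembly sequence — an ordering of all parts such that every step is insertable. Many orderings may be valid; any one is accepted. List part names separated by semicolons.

1. base_plate@(1, 1) [+x clear] — {base_plate}
2. bracket@(0, 1) [-x clear] — {base_plate, bracket}
3. spacer@(0, 0) [-x clear] — {base_plate, bracket, spacer}
4. flange@(-1, 1) [-y clear] — {base_plate, bracket, flange, spacer}
5. shaft@(1, 2) [+x clear] — {base_plate, bracket, flange, shaft, spacer}
6. gear@(1, 0) [-y clear] — {base_plate, bracket, flange, gear, shaft, spacer}

base_plate; bracket; spacer; flange; shaft; gear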